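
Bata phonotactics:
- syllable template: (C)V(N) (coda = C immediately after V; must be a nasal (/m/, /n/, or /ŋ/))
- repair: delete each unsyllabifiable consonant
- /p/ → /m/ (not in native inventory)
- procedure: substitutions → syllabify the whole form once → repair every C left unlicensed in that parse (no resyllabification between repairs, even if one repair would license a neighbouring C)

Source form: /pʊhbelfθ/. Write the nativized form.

mʊbe

Substitution: /p/ → /m/, giving /mʊhbelfθ/.
Under (C)V(N), the unsyllabifiable consonants are /h/, /l/, /f/, /θ/ (only a nasal (/m/, /n/, or /ŋ/) is licensed in coda position; onsets are limited to one consonant).
Each unlicensed consonant is deleted: /h/, /l/, /f/, /θ/.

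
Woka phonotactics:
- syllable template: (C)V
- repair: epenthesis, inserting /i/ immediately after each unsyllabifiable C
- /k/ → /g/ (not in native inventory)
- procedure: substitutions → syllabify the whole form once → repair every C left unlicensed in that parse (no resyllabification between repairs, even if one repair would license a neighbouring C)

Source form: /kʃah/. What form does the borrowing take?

giʃahi

Substitution: /k/ → /g/, giving /gʃah/.
Syllabifying with onset maximization leaves /g/, /h/ stranded (no codas are permitted; onsets are limited to one consonant).
Each unlicensed consonant becomes the onset of a new syllable: /g/ → /gi/, /h/ → /hi/.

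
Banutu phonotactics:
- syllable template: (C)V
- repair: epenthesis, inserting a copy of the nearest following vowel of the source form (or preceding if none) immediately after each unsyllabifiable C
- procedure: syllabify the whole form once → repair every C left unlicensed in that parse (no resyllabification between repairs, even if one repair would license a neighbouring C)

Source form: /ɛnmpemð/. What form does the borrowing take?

Syllabifying with onset maximization leaves /n/, /m/, /m/, /ð/ stranded (no codas are permitted; onsets are limited to one consonant).
Inserting the epenthetic vowel yields /n/ → /ne/, /m/ → /me/, /m/ → /me/, /ð/ → /ðe/.

ɛnemepemeðe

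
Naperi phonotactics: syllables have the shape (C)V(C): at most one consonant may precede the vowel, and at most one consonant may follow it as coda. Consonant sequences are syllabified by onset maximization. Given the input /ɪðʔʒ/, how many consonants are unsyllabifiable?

2

Syllabifying with onset maximization leaves /ʔ/, /ʒ/ stranded (at most one coda consonant is licensed; onsets are limited to one consonant).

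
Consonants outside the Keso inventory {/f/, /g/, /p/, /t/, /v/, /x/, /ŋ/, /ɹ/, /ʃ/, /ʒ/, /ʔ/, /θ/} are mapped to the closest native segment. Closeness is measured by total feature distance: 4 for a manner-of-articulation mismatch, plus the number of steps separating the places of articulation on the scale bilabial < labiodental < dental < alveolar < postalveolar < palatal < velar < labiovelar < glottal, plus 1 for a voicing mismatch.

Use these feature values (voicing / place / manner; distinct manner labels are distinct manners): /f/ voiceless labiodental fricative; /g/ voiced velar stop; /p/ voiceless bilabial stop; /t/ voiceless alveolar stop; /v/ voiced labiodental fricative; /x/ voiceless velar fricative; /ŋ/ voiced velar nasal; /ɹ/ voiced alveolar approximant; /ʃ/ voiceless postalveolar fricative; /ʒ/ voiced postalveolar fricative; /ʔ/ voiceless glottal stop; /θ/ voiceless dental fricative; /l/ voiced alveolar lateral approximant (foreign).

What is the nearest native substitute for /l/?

ɹ

/ɹ/ is closest: manner differs (lateral approximant→approximant, +4), place distance 0 (alveolar→alveolar), same voicing; total 4. Next closest is /t/ at distance 5.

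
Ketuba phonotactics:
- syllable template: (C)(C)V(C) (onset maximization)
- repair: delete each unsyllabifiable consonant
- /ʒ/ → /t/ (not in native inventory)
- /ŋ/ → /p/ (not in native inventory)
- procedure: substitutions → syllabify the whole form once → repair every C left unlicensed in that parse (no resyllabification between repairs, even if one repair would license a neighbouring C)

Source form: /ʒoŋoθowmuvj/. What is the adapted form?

Substitution: /ʒ/ → /t/, /ŋ/ → /p/, giving /topoθowmuvj/.
Under (C)(C)V(C), the unsyllabifiable consonants are /j/ (at most one coda consonant is licensed; onsets may contain at most 2 consonants).
Each unlicensed consonant is deleted: /j/.

topoθowmuv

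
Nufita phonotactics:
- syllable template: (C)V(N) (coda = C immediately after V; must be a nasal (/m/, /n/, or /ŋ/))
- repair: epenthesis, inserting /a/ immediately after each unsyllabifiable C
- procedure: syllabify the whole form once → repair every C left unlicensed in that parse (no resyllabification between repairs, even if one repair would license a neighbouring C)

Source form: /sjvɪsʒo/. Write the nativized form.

Syllabifying with onset maximization leaves /s/, /j/, /s/ stranded (only a nasal (/m/, /n/, or /ŋ/) is licensed in coda position; onsets are limited to one consonant).
Inserting the epenthetic vowel yields /s/ → /sa/, /j/ → /ja/, /s/ → /sa/.

sajavɪsaʒo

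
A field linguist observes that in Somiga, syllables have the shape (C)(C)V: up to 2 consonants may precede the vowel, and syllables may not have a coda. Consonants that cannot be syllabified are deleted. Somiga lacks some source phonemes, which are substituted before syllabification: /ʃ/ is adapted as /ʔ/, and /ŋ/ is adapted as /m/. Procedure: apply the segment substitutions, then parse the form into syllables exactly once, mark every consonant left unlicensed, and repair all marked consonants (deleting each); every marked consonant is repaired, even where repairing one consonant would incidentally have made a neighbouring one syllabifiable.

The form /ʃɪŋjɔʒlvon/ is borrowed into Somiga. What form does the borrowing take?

ʔɪmjɔlvo

Substitution: /ʃ/ → /ʔ/, /ŋ/ → /m/, giving /ʔɪmjɔʒlvon/.
Syllabifying with onset maximization leaves /ʒ/, /n/ stranded (no codas are permitted; onsets may contain at most 2 consonants).
Each unlicensed consonant is deleted: /ʒ/, /n/.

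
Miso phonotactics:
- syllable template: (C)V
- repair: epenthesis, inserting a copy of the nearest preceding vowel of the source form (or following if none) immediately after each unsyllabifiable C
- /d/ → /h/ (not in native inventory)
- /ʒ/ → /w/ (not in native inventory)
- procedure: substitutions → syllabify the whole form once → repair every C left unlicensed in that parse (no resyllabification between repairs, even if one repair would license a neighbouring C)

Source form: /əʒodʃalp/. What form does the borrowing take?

Substitution: /ʒ/ → /w/, /d/ → /h/, giving /əwohʃalp/.
Syllabifying with onset maximization leaves /h/, /l/, /p/ stranded (no codas are permitted; onsets are limited to one consonant).
Epenthesis after each stranded consonant: /h/ → /ho/, /l/ → /la/, /p/ → /pa/.

əwohoʃalapa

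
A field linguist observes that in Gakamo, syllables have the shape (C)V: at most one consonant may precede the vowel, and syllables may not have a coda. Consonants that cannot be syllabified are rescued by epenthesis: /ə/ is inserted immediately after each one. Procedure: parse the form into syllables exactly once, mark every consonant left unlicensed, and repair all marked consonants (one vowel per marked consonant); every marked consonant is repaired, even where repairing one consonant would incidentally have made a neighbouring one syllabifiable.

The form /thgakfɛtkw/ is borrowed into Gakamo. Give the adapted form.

təhəgakəfɛtəkəwə

The consonants /t/, /h/, /k/, /t/, /k/, /w/ cannot be parsed into a legal (C)V syllable (no codas are permitted; onsets are limited to one consonant).
Epenthesis after each stranded consonant: /t/ → /tə/, /h/ → /hə/, /k/ → /kə/, /t/ → /tə/, /k/ → /kə/, /w/ → /wə/.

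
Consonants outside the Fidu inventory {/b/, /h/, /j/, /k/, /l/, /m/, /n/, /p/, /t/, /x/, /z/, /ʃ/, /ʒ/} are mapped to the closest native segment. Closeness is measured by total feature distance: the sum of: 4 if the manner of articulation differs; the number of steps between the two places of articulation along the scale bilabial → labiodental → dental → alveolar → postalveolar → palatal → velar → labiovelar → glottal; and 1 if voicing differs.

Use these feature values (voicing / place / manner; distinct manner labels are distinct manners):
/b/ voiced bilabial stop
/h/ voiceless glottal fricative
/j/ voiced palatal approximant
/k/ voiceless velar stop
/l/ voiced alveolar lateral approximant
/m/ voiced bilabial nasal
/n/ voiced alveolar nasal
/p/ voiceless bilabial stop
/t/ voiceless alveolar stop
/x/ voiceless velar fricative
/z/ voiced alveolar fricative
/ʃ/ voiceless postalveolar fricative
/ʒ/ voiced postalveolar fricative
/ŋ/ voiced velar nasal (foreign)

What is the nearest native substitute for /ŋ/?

/n/ is closest: same manner (nasal), place distance 3 (velar→alveolar), same voicing; total 3. Next closest is /j/ at distance 5.

n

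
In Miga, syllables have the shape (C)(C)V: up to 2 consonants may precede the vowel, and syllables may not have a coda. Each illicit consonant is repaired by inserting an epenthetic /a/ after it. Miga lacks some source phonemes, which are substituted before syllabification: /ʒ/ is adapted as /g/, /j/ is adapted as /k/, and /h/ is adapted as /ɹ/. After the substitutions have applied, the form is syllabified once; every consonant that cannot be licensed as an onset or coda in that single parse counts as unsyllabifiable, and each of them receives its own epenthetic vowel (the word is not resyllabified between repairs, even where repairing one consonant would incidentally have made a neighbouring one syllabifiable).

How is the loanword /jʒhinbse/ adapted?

Substitution: /j/ → /k/, /ʒ/ → /g/, /h/ → /ɹ/, giving /kgɹinbse/.
The consonants /k/, /n/ cannot be parsed into a legal (C)(C)V syllable (no codas are permitted; onsets may contain at most 2 consonants).
Epenthesis after each stranded consonant: /k/ → /ka/, /n/ → /na/.

kagɹinabse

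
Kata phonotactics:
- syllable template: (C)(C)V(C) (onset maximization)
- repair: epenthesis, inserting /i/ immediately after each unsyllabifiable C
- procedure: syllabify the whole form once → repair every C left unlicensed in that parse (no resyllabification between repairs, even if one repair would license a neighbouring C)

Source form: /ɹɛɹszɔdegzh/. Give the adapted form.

ɹɛɹszɔdegzihi

Under (C)(C)V(C), the unsyllabifiable consonants are /z/, /h/ (at most one coda consonant is licensed; onsets may contain at most 2 consonants).
Inserting the epenthetic vowel yields /z/ → /zi/, /h/ → /hi/.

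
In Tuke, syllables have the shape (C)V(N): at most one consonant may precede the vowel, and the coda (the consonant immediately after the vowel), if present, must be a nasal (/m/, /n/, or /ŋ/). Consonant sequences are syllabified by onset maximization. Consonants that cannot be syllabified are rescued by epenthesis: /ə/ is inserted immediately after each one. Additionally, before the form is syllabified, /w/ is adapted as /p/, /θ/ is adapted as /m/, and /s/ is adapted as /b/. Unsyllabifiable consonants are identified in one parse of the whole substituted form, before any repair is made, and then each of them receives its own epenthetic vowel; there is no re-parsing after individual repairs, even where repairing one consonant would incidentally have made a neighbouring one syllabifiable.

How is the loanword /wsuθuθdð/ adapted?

Substitution: /w/ → /p/, /s/ → /b/, /θ/ → /m/, giving /pbumumdð/.
The consonants /p/, /d/, /ð/ cannot be parsed into a legal (C)V(N) syllable (only a nasal (/m/, /n/, or /ŋ/) is licensed in coda position; onsets are limited to one consonant).
Inserting the epenthetic vowel yields /p/ → /pə/, /d/ → /də/, /ð/ → /ðə/.

pəbumumdəðə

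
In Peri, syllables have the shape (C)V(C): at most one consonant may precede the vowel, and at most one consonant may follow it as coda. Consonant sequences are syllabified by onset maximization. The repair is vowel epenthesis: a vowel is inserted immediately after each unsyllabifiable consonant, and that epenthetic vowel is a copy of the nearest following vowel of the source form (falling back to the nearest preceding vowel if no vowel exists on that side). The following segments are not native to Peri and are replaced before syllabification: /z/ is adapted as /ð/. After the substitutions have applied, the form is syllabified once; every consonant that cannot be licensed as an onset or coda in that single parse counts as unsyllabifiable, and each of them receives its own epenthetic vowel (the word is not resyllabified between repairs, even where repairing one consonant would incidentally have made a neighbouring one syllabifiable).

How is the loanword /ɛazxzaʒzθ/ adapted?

ɛaðxaðaʒðaθa

Substitution: /z/ → /ð/, giving /ɛaðxðaʒðθ/.
Syllabifying with onset maximization leaves /x/, /ð/, /θ/ stranded (at most one coda consonant is licensed; onsets are limited to one consonant).
Each unlicensed consonant becomes the onset of a new syllable: /x/ → /xa/, /ð/ → /ða/, /θ/ → /θa/.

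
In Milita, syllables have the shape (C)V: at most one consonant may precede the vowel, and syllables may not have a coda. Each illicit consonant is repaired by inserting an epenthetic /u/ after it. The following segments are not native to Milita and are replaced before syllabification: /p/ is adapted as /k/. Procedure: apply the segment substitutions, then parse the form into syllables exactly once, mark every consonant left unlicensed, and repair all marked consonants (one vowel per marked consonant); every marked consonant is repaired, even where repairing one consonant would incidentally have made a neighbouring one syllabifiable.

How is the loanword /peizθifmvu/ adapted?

Substitution: /p/ → /k/, giving /keizθifmvu/.
Under (C)V, the unsyllabifiable consonants are /z/, /f/, /m/ (no codas are permitted; onsets are limited to one consonant).
Epenthesis after each stranded consonant: /z/ → /zu/, /f/ → /fu/, /m/ → /mu/.

keizuθifumuvu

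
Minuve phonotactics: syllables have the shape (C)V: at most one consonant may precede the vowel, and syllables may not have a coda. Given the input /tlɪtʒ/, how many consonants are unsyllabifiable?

3

Under (C)V, the unsyllabifiable consonants are /t/, /t/, /ʒ/ (no codas are permitted; onsets are limited to one consonant).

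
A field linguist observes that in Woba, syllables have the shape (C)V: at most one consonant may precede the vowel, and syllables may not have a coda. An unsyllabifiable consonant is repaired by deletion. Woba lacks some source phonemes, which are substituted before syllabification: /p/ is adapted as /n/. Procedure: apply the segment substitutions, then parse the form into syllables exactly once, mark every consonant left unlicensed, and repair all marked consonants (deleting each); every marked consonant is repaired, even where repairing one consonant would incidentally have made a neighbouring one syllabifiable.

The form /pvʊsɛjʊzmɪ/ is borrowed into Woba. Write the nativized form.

vʊsɛjʊmɪ

Substitution: /p/ → /n/, giving /nvʊsɛjʊzmɪ/.
Under (C)V, the unsyllabifiable consonants are /n/, /z/ (no codas are permitted; onsets are limited to one consonant).
Deletion applies to /n/, /z/.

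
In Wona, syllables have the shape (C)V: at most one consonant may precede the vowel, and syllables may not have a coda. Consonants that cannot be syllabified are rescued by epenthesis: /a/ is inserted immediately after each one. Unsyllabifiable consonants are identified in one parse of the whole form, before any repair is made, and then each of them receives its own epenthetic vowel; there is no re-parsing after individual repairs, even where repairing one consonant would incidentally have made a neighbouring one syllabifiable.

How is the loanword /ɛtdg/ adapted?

Syllabifying with onset maximization leaves /t/, /d/, /g/ stranded (no codas are permitted; onsets are limited to one consonant).
Epenthesis after each stranded consonant: /t/ → /ta/, /d/ → /da/, /g/ → /ga/.

ɛtadaga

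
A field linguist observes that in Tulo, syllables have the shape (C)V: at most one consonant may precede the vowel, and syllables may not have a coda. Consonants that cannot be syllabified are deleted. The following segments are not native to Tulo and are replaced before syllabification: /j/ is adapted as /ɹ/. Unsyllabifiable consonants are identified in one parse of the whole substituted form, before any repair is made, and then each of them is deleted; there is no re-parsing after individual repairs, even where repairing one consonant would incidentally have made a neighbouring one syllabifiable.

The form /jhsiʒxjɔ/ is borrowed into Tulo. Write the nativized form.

Substitution: /j/ → /ɹ/, giving /ɹhsiʒxɹɔ/.
The consonants /ɹ/, /h/, /ʒ/, /x/ cannot be parsed into a legal (C)V syllable (no codas are permitted; onsets are limited to one consonant).
Deleting the stranded consonants removes /ɹ/, /h/, /ʒ/, /x/.

siɹɔ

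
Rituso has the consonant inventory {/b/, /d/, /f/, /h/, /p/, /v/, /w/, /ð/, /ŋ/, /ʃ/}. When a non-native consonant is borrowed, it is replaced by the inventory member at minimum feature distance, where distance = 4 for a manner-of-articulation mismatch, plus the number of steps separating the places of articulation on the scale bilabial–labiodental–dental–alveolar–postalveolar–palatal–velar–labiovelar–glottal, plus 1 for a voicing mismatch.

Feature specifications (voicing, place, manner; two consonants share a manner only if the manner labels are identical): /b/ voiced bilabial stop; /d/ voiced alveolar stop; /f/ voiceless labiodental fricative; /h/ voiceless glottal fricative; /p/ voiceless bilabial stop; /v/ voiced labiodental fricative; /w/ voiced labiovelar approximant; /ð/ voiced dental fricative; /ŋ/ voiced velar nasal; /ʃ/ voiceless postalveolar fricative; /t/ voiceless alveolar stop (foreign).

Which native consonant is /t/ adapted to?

d

/d/ is closest: same manner (stop), place distance 0 (alveolar→alveolar), voicing differs (+1); total 1. Next closest is /p/ at distance 3.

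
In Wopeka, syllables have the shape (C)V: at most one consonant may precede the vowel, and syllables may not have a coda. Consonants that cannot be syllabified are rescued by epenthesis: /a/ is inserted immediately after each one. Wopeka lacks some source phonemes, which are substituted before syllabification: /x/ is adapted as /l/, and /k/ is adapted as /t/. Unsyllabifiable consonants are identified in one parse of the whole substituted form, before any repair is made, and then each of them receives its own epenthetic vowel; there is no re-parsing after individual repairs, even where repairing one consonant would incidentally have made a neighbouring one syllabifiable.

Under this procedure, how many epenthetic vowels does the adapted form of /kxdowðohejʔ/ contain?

After substitution the input is /tldowðohejʔ/.
The unsyllabifiable consonants are /t/, /l/, /w/, /j/, /ʔ/; each receives one epenthetic vowel.

5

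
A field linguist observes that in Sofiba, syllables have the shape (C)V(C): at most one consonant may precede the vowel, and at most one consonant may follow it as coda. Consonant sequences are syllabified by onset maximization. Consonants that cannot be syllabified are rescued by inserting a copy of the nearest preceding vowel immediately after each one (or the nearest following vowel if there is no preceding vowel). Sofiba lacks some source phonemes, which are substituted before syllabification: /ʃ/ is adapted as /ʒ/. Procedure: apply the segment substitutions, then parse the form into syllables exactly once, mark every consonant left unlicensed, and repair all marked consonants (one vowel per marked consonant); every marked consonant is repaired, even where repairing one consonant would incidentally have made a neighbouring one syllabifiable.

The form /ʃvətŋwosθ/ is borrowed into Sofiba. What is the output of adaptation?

ʒəvətŋəwosθo

Substitution: /ʃ/ → /ʒ/, giving /ʒvətŋwosθ/.
Syllabifying with onset maximization leaves /ʒ/, /ŋ/, /θ/ stranded (at most one coda consonant is licensed; onsets are limited to one consonant).
Inserting the epenthetic vowel yields /ʒ/ → /ʒə/, /ŋ/ → /ŋə/, /θ/ → /θo/.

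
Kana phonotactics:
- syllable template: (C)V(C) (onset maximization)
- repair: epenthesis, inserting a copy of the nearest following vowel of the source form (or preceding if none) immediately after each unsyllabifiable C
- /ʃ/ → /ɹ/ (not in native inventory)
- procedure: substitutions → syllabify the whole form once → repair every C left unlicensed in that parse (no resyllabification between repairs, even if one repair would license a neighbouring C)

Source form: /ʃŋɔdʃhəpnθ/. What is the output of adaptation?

ɹɔŋɔdɹəhəpnəθə

Substitution: /ʃ/ → /ɹ/, giving /ɹŋɔdɹhəpnθ/.
Under (C)V(C), the unsyllabifiable consonants are /ɹ/, /ɹ/, /n/, /θ/ (at most one coda consonant is licensed; onsets are limited to one consonant).
Epenthesis after each stranded consonant: /ɹ/ → /ɹɔ/, /ɹ/ → /ɹə/, /n/ → /nə/, /θ/ → /θə/.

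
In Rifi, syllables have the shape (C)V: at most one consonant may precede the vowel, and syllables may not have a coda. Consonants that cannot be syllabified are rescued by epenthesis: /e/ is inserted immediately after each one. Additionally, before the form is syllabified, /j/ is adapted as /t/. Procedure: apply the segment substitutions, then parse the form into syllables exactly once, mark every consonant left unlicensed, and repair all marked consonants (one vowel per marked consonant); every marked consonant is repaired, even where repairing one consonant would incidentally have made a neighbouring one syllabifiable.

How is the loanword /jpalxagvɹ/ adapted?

Substitution: /j/ → /t/, giving /tpalxagvɹ/.
Syllabifying with onset maximization leaves /t/, /l/, /g/, /v/, /ɹ/ stranded (no codas are permitted; onsets are limited to one consonant).
Each unlicensed consonant becomes the onset of a new syllable: /t/ → /te/, /l/ → /le/, /g/ → /ge/, /v/ → /ve/, /ɹ/ → /ɹe/.

tepalexageveɹe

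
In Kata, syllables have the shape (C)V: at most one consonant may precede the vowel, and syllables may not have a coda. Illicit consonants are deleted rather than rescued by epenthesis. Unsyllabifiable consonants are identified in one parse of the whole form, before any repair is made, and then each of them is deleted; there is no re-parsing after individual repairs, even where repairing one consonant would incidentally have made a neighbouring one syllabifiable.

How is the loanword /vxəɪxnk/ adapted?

xəɪ

Under (C)V, the unsyllabifiable consonants are /v/, /x/, /n/, /k/ (no codas are permitted; onsets are limited to one consonant).
Deletion applies to /v/, /x/, /n/, /k/.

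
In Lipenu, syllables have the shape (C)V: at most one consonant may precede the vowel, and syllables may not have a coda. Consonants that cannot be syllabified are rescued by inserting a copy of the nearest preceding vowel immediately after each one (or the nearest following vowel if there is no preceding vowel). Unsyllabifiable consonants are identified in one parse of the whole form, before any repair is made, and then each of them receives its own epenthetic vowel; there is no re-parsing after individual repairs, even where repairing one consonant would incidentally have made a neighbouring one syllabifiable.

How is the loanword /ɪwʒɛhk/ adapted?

ɪwɪʒɛhɛkɛ

Syllabifying with onset maximization leaves /w/, /h/, /k/ stranded (no codas are permitted; onsets are limited to one consonant).
Inserting the epenthetic vowel yields /w/ → /wɪ/, /h/ → /hɛ/, /k/ → /kɛ/.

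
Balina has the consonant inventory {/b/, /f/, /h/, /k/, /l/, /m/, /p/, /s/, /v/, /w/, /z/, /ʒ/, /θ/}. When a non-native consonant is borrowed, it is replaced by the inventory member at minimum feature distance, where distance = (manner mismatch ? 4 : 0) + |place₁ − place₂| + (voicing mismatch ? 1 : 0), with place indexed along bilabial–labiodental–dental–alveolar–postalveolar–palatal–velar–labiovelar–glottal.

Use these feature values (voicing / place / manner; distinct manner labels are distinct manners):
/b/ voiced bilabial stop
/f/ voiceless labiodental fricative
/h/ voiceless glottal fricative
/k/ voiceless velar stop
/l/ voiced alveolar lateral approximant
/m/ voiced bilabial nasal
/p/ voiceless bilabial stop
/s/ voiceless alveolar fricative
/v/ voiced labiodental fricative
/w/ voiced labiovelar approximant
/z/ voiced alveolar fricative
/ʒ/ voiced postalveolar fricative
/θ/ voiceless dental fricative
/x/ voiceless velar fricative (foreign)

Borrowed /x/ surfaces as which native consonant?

/h/ is closest: same manner (fricative), place distance 2 (velar→glottal), same voicing; total 2. Next closest is /s/ at distance 3.

h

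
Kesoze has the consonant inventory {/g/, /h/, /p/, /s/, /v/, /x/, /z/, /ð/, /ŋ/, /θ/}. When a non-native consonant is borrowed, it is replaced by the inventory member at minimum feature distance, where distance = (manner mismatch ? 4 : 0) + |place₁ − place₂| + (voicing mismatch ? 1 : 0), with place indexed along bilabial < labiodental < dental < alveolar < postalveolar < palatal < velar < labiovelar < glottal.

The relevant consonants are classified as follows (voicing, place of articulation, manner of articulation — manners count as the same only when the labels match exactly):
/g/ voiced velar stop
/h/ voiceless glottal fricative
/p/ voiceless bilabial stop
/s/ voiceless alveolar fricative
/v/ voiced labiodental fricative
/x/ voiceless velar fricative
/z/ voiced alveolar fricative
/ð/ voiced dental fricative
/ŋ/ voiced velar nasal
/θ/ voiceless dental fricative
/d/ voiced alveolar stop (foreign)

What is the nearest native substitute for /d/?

g

/g/ is closest: same manner (stop), place distance 3 (alveolar→velar), same voicing; total 3. Next closest is /p/ at distance 4.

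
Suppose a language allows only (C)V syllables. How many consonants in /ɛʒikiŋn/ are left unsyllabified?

2

The consonants /ŋ/, /n/ cannot be parsed into a legal (C)V syllable (no codas are permitted; onsets are limited to one consonant).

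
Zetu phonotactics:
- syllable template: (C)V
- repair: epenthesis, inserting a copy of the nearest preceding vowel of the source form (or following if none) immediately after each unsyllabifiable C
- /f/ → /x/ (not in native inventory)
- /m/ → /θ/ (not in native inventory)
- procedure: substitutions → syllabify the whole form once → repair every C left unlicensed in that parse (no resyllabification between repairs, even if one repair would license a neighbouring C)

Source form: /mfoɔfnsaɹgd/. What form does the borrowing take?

θoxoɔxɔnɔsaɹagada

Substitution: /m/ → /θ/, /f/ → /x/, giving /θxoɔxnsaɹgd/.
Syllabifying with onset maximization leaves /θ/, /x/, /n/, /ɹ/, /g/, /d/ stranded (no codas are permitted; onsets are limited to one consonant).
Epenthesis after each stranded consonant: /θ/ → /θo/, /x/ → /xɔ/, /n/ → /nɔ/, /ɹ/ → /ɹa/, /g/ → /ga/, /d/ → /da/.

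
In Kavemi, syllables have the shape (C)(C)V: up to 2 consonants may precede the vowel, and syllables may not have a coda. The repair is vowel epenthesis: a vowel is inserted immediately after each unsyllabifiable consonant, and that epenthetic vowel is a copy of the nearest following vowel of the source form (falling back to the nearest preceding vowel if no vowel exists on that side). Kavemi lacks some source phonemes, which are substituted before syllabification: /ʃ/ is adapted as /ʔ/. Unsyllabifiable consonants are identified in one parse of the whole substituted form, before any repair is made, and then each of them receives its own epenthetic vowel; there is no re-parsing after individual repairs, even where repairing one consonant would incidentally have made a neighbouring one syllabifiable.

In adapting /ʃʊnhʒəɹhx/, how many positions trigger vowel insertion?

4

After substitution the input is /ʔʊnhʒəɹhx/.
The unsyllabifiable consonants are /n/, /ɹ/, /h/, /x/; each receives one epenthetic vowel.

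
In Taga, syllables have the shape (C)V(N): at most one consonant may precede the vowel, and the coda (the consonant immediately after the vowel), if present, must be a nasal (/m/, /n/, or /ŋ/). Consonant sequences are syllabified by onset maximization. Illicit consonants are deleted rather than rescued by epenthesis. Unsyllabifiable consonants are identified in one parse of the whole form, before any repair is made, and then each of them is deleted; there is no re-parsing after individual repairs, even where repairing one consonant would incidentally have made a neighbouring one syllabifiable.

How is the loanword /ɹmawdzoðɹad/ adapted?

mazoɹa

Under (C)V(N), the unsyllabifiable consonants are /ɹ/, /w/, /d/, /ð/, /d/ (only a nasal (/m/, /n/, or /ŋ/) is licensed in coda position; onsets are limited to one consonant).
Deletion applies to /ɹ/, /w/, /d/, /ð/, /d/.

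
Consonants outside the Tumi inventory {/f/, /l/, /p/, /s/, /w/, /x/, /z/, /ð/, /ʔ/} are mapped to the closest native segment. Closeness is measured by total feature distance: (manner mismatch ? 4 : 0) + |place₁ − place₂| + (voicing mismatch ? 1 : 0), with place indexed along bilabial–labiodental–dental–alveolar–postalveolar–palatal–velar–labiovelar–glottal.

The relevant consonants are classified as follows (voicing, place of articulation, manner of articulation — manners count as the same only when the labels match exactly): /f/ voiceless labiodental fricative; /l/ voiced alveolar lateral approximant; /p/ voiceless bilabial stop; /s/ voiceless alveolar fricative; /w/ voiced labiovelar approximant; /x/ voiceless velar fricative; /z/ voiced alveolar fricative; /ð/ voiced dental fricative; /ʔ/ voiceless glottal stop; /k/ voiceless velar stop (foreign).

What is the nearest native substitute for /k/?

/ʔ/ is closest: same manner (stop), place distance 2 (velar→glottal), same voicing; total 2. Next closest is /x/ at distance 4.

ʔ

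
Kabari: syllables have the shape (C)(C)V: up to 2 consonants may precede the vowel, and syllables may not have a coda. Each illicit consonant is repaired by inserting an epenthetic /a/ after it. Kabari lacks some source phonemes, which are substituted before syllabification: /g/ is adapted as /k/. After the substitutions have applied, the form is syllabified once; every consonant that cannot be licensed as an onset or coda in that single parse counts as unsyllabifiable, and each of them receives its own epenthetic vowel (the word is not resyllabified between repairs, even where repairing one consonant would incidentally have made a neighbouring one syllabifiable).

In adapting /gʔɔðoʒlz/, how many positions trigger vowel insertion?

After substitution the input is /kʔɔðoʒlz/.
The unsyllabifiable consonants are /ʒ/, /l/, /z/; each receives one epenthetic vowel.

3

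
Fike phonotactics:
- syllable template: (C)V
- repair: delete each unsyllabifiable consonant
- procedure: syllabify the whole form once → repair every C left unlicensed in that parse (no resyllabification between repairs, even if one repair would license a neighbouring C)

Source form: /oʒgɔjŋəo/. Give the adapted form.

ogɔŋəo

Under (C)V, the unsyllabifiable consonants are /ʒ/, /j/ (no codas are permitted; onsets are limited to one consonant).
Each unlicensed consonant is deleted: /ʒ/, /j/.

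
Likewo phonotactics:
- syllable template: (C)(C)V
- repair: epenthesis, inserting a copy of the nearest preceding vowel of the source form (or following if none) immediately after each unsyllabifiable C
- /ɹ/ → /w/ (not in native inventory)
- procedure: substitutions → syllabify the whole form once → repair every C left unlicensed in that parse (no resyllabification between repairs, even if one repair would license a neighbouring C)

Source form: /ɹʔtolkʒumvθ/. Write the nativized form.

Substitution: /ɹ/ → /w/, giving /wʔtolkʒumvθ/.
Syllabifying with onset maximization leaves /w/, /l/, /m/, /v/, /θ/ stranded (no codas are permitted; onsets may contain at most 2 consonants).
Epenthesis after each stranded consonant: /w/ → /wo/, /l/ → /lo/, /m/ → /mu/, /v/ → /vu/, /θ/ → /θu/.

woʔtolokʒumuvuθu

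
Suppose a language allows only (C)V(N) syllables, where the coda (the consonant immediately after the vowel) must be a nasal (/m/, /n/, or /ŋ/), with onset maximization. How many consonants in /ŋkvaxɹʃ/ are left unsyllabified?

5

The consonants /ŋ/, /k/, /x/, /ɹ/, /ʃ/ cannot be parsed into a legal (C)V(N) syllable (only a nasal (/m/, /n/, or /ŋ/) is licensed in coda position; onsets are limited to one consonant).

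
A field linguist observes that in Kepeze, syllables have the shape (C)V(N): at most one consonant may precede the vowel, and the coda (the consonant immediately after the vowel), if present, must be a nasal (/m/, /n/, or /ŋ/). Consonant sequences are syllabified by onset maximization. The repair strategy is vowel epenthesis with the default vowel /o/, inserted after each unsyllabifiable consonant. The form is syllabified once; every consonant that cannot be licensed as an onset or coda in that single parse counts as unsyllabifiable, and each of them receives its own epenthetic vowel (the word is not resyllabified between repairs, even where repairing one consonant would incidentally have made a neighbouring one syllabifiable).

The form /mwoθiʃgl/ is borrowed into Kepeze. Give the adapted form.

Under (C)V(N), the unsyllabifiable consonants are /m/, /ʃ/, /g/, /l/ (only a nasal (/m/, /n/, or /ŋ/) is licensed in coda position; onsets are limited to one consonant).
Epenthesis after each stranded consonant: /m/ → /mo/, /ʃ/ → /ʃo/, /g/ → /go/, /l/ → /lo/.

mowoθiʃogolo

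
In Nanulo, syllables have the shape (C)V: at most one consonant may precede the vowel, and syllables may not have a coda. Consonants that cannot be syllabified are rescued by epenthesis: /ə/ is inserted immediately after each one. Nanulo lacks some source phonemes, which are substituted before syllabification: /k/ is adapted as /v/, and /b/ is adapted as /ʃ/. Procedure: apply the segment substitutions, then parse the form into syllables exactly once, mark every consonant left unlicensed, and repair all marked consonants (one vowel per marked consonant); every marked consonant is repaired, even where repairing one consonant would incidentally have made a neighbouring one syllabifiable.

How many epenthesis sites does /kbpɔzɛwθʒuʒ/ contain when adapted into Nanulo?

5

After substitution the input is /vʃpɔzɛwθʒuʒ/.
The unsyllabifiable consonants are /v/, /ʃ/, /w/, /θ/, /ʒ/; each receives one epenthetic vowel.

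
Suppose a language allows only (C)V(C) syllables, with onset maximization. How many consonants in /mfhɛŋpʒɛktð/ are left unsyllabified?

The consonants /m/, /f/, /p/, /t/, /ð/ cannot be parsed into a legal (C)V(C) syllable (at most one coda consonant is licensed; onsets are limited to one consonant).

5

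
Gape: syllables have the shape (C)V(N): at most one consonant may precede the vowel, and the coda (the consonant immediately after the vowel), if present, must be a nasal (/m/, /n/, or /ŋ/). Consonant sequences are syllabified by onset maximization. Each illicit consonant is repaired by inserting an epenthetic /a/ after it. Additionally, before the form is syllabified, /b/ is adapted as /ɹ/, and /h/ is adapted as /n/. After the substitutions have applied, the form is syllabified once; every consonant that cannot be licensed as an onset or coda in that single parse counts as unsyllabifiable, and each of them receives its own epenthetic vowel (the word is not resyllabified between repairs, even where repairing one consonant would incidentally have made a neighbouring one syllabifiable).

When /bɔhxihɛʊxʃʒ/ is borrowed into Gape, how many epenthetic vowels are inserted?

After substitution the input is /ɹɔnxinɛʊxʃʒ/.
The unsyllabifiable consonants are /x/, /ʃ/, /ʒ/; each receives one epenthetic vowel.

3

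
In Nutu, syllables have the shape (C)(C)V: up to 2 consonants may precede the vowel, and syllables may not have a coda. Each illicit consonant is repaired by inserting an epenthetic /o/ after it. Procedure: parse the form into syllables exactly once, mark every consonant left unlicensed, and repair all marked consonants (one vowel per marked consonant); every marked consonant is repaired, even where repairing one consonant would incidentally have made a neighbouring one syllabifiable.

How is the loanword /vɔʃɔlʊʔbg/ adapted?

Syllabifying with onset maximization leaves /ʔ/, /b/, /g/ stranded (no codas are permitted; onsets may contain at most 2 consonants).
Each unlicensed consonant becomes the onset of a new syllable: /ʔ/ → /ʔo/, /b/ → /bo/, /g/ → /go/.

vɔʃɔlʊʔobogo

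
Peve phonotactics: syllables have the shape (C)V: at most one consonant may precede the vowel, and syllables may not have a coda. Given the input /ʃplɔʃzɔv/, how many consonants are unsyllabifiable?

Under (C)V, the unsyllabifiable consonants are /ʃ/, /p/, /ʃ/, /v/ (no codas are permitted; onsets are limited to one consonant).

4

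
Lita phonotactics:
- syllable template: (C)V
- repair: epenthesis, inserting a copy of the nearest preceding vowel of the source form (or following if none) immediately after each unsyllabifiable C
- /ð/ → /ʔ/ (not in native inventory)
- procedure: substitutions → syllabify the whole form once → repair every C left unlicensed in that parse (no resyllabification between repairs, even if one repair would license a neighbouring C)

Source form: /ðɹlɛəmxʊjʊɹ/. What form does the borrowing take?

Substitution: /ð/ → /ʔ/, giving /ʔɹlɛəmxʊjʊɹ/.
Syllabifying with onset maximization leaves /ʔ/, /ɹ/, /m/, /ɹ/ stranded (no codas are permitted; onsets are limited to one consonant).
Epenthesis after each stranded consonant: /ʔ/ → /ʔɛ/, /ɹ/ → /ɹɛ/, /m/ → /mə/, /ɹ/ → /ɹʊ/.

ʔɛɹɛlɛəməxʊjʊɹʊ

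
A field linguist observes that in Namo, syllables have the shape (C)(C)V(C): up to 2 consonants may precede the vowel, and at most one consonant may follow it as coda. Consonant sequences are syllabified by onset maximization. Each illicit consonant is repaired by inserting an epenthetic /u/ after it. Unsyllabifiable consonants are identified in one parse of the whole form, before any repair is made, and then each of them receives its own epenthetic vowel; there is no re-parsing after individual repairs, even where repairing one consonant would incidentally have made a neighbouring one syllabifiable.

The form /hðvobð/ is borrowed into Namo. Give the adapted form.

huðvobðu

Under (C)(C)V(C), the unsyllabifiable consonants are /h/, /ð/ (at most one coda consonant is licensed; onsets may contain at most 2 consonants).
Epenthesis after each stranded consonant: /h/ → /hu/, /ð/ → /ðu/.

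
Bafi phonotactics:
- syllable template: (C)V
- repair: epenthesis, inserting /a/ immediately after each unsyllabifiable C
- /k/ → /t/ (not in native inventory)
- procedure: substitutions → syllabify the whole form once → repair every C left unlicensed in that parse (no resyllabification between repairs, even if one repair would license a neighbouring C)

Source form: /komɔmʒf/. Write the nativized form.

Substitution: /k/ → /t/, giving /tomɔmʒf/.
The consonants /m/, /ʒ/, /f/ cannot be parsed into a legal (C)V syllable (no codas are permitted; onsets are limited to one consonant).
Inserting the epenthetic vowel yields /m/ → /ma/, /ʒ/ → /ʒa/, /f/ → /fa/.

tomɔmaʒafa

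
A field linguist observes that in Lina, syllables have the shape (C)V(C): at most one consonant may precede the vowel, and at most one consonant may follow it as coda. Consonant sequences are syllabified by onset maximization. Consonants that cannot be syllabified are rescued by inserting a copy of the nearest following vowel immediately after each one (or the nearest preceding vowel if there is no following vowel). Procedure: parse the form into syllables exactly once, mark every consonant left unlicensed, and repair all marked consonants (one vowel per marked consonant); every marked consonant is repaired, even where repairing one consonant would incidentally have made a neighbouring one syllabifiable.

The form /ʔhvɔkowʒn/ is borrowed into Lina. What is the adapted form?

ʔɔhɔvɔkowʒono

Syllabifying with onset maximization leaves /ʔ/, /h/, /ʒ/, /n/ stranded (at most one coda consonant is licensed; onsets are limited to one consonant).
Each unlicensed consonant becomes the onset of a new syllable: /ʔ/ → /ʔɔ/, /h/ → /hɔ/, /ʒ/ → /ʒo/, /n/ → /no/.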